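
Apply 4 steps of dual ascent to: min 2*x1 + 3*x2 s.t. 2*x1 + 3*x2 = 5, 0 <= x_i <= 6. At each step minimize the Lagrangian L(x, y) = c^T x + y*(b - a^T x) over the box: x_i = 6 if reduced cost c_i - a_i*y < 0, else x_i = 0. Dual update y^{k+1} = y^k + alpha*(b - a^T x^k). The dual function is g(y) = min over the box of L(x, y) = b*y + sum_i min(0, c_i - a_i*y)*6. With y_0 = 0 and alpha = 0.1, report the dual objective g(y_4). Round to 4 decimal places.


Dual ascent for LP: min 2*x1 + 3*x2, 2*x1 + 3*x2 = 5, 0 <= x_i <= 6
Step 1: y^k = 0.0, reduced costs: (2.0, 3.0)
  x^k = (0.0, 0.0), subgradient = b - a^T x = 5.0
  y^{k+1} = 0.0 + 0.1*5.0 = 0.5
Step 2: y^k = 0.5, reduced costs: (1.0, 1.5)
  x^k = (0.0, 0.0), subgradient = b - a^T x = 5.0
  y^{k+1} = 0.5 + 0.1*5.0 = 1.0
Step 3: y^k = 1.0, reduced costs: (0.0, 0.0)
  x^k = (0.0, 0.0), subgradient = b - a^T x = 5.0
  y^{k+1} = 1.0 + 0.1*5.0 = 1.5
Step 4: y^k = 1.5, reduced costs: (-1.0, -1.5)
  x^k = (6.0, 6.0), subgradient = b - a^T x = -25.0
  y^{k+1} = 1.5 + 0.1*-25.0 = -1.0
Dual objective at y_4 = -1.0: reduced costs (4.0, 6.0), box minimizer x = (0.0, 0.0)
g(y_4) = b*y + (c1 - a1*y)*x1 + (c2 - a2*y)*x2 = 5*(-1.0) + 4.0*0.0 + 6.0*0.0 = -5.0 + 0.0 + 0.0 = -5.0


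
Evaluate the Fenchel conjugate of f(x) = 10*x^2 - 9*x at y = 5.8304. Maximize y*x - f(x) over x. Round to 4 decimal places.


f*(y) = sup_x {y*x - a*x^2 - b*x} = sup_x {(y-b)*x - a*x^2}
FOC: (y - b) - 2a*x = 0 => x* = (y - b)/(2a)
x* = (5.8304 + 9)/(2*10) = 0.7415
f*(5.8304) = (y-b)^2/(4a) = (5.8304 + 9)^2/(4*10)
= 219.9408/40 = 5.4985


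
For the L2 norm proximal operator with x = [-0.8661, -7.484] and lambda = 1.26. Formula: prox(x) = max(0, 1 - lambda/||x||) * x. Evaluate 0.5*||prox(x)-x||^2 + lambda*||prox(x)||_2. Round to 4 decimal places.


Step 1: Compute ||x||.
||x|| = 7.5339
Step 2: Compute scaling factor.
scale = max(0, 1 - 1.26/7.5339) = 0.8328
Step 3: prox(x) = [-0.7213, -6.2324]
||prox(x)|| = 6.2739
Step 4: Proximal objective.
0.5*||prox-x||^2 = 0.7938
lambda*||prox|| = 7.9051
Total = 8.699


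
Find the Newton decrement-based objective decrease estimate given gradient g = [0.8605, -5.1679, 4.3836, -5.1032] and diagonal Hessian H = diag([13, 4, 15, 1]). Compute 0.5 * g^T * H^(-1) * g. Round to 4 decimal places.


Step 1: H is diagonal, so H^(-1) * g = [0.0662, -1.292, 0.2922, -5.1032].
Step 2: g^T H^(-1) g = sum_i g_i^2 / H_ii
  = (0.8605)^2/13 + (-5.1679)^2/4 + (4.3836)^2/15 + (-5.1032)^2/1
  = 0.057 + 6.6768 + 1.2811 + 26.0427 = 34.0575
Step 3: Objective decrease = 0.5 * g^T H^(-1) g = 17.0287


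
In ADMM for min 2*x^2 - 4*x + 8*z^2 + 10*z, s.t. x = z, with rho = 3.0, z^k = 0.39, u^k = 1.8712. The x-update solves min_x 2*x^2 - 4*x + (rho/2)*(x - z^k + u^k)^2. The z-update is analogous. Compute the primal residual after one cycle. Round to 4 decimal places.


ADMM iteration with rho = 3.0, z^k = 0.39, u^k = 1.8712
Step 1: x-update.
Minimize 2*x^2 - 4*x + (3.0/2)*(x - 0.39 + 1.8712)^2
FOC: (2*2 + 3.0)*x = 4 + 3.0*(0.39 - 1.8712)
x^{k+1} = -0.0634
Step 2: z-update.
Minimize 8*z^2 + 10*z + (3.0/2)*(-0.0634 - z + 1.8712)^2
FOC: (2*8 + 3.0)*z = -10 + 3.0*(-0.0634 + 1.8712)
z^{k+1} = -0.2409
Step 3: u-update.
u^{k+1} = 1.8712 - 0.0634 + 0.2409 = 2.0487
Step 4: Primal residual = |-0.0634 + 0.2409| = 0.1775


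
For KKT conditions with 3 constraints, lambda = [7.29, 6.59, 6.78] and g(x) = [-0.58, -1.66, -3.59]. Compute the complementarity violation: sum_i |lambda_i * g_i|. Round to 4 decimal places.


KKT complementary slackness check:
lambda_1 * g_1 = 7.29 * -0.58 = -4.2282
lambda_2 * g_2 = 6.59 * -1.66 = -10.9394
lambda_3 * g_3 = 6.78 * -3.59 = -24.3402
Total violation = 4.2282 + 10.9394 + 24.3402 = 39.5078


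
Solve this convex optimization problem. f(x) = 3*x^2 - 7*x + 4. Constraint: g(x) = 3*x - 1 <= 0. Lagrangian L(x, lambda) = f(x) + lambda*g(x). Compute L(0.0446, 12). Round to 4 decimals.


Step 1: Evaluate f(x).
f(0.0446) = 3*0.0446^2 - 7*0.0446 + 4 = 3.6938
Step 2: Evaluate g(x).
g(0.0446) = 3*0.0446 - 1 = -0.8662
Step 3: Compute Lagrangian.
L = 3.6938 + 12*-0.8662 = -6.7006


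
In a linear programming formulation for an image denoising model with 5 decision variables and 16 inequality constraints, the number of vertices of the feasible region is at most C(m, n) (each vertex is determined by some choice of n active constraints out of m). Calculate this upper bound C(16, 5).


Each vertex corresponds to some choice of n active constraints out of m, so the number of vertices is at most C(m, n) = m! / (n!(m-n)!).
m = 16, n = 5
Numerator: 16 * 15 * 14 * 13 * 12
Denominator: 5! = 120
C(16, 5) = 4368


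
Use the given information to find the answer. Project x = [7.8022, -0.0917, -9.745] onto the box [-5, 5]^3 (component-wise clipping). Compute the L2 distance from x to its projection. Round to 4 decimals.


Project each component onto [-5, 5].
clip(7.8022) = 5.0, clip(-0.0917) = -0.0917, clip(-9.745) = -5.0
Projection = [5.0, -0.0917, -5.0]
Squared diffs: [7.8523, 0.0, 22.515]
Distance = sqrt(30.3673) = 5.5107


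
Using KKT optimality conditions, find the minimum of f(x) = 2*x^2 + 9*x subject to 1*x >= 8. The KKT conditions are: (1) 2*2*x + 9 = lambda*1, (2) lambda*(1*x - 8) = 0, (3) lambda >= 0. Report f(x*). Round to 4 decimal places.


Step 1: Try lambda = 0 (constraint inactive).
x_unc = -9/(2*2) = -2.25
Check: 1*-2.25 = -2.25 < 8 -- violated!
Step 2: Constraint must be active: 1*x = 8
x* = 8/1 = 8.0
lambda = (2*2*8.0 + 9)/1 = 41.0
Step 3: Compute optimal value.
f(x*) = 2*8.0^2 + 9*8.0 = 200.0


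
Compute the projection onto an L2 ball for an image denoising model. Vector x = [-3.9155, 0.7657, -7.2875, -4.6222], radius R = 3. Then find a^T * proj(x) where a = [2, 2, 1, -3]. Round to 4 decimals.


Step 1: Compute ||x|| (intermediates to 6 decimals).
||x|| = sqrt((-3.9155)^2 + 0.7657^2 + (-7.2875)^2 + (-4.6222)^2) = 9.507356
Step 2: Project.
Since ||x|| > R, scale = R/||x|| = 3/9.507356 = 0.315545, proj(x) = scale * x
proj(x) = [-1.235516, 0.241613, -2.299534, -1.458512]
Step 3: Dot product.
a^T * proj(x) = 2*(-1.235516) + 2*0.241613 + 1*(-2.299534) - 3*(-1.458512) = 0.0882


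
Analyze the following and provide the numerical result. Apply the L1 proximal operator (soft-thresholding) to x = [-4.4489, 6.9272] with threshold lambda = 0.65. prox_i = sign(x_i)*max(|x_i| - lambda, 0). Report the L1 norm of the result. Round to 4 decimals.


Soft-thresholding with lambda = 0.65:
prox(-4.4489) = sign(-4.4489)*max(|-4.4489| - 0.65, 0) = -3.7989
prox(6.9272) = sign(6.9272)*max(|6.9272| - 0.65, 0) = 6.2772
prox(x) = [-3.7989, 6.2772]
||prox(x)||_1 = 3.7989 + 6.2772 = 10.0761


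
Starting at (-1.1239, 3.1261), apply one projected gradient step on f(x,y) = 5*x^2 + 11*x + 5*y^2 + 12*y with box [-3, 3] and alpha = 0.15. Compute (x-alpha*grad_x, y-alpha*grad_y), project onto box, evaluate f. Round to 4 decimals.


Step 1: Compute gradient at (-1.1239, 3.1261).
grad_x = 2*5*-1.1239 + 11 = -0.239
grad_y = 2*5*3.1261 + 12 = 43.261
Step 2: Gradient step.
x_raw = -1.1239 - 0.15*-0.239 = -1.0881
y_raw = 3.1261 - 0.15*43.261 = -3.3631
Step 3: Project onto [-3, 3].
x_proj = clip(-1.0881) = -1.0881
y_proj = clip(-3.3631) = -3.0
Step 4: Evaluate f.
f(-1.0881, -3.0) = 2.9507


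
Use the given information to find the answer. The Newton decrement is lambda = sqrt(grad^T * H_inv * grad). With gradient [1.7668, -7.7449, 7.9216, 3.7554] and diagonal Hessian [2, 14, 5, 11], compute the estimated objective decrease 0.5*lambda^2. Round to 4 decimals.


Step 1: H is diagonal, so H^(-1) * g = [0.8834, -0.5532, 1.5843, 0.3414].
Step 2: g^T H^(-1) g = sum_i g_i^2 / H_ii
  = (1.7668)^2/2 + (-7.7449)^2/14 + (7.9216)^2/5 + (3.7554)^2/11
  = 1.5608 + 4.2845 + 12.5503 + 1.2821 = 19.6778
Step 3: Objective decrease = 0.5 * g^T H^(-1) g = 9.8389


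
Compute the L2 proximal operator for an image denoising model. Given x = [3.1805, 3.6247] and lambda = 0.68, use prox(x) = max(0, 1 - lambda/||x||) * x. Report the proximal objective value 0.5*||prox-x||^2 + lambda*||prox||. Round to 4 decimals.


Step 1: Compute ||x||.
||x|| = 4.8222
Step 2: Compute scaling factor.
scale = max(0, 1 - 0.68/4.8222) = 0.859
Step 3: prox(x) = [2.732, 3.1136]
||prox(x)|| = 4.1422
Step 4: Proximal objective.
0.5*||prox-x||^2 = 0.2312
lambda*||prox|| = 2.8167
Total = 3.0479


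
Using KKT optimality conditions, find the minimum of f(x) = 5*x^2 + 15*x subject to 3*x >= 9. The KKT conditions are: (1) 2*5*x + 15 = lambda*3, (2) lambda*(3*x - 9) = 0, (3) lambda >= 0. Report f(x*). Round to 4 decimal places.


Step 1: Try lambda = 0 (constraint inactive).
x_unc = -15/(2*5) = -1.5
Check: 3*-1.5 = -4.5 < 9 -- violated!
Step 2: Constraint must be active: 3*x = 9
x* = 9/3 = 3.0
lambda = (2*5*3.0 + 15)/3 = 15.0
Step 3: Compute optimal value.
f(x*) = 5*3.0^2 + 15*3.0 = 90.0


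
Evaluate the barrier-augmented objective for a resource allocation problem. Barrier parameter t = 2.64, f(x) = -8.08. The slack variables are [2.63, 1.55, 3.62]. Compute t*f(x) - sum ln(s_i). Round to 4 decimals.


Step 1: Compute log-barrier.
ln values: [0.967, 0.4383, 1.2865]
phi = -(0.967 + 0.4383 + 1.2865) = -2.6917
Step 2: Compute augmented objective.
t*f(x) = 2.64*-8.08 = -21.3312
Total = -21.3312 - 2.6917 = -24.0229


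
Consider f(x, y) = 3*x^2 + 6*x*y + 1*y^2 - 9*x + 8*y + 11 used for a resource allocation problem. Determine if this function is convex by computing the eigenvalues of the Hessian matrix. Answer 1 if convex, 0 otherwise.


The Hessian of f(x,y) = 3*x^2 + 6*x*y + 1*y^2 - 9*x + 8*y + 11 is:
H = [[6, 6], [6, 2]]
Trace = 6 + 2 = 8
Determinant = 6*2 - (6)^2 = -24
Discriminant = (8)^2 - 4*-24 = 160.0
Eigenvalues: lambda_1 = -2.3246, lambda_2 = 10.3246
The function is not convex.

0


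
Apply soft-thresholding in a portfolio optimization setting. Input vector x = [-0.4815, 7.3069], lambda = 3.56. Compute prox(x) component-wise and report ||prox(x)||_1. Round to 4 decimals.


Soft-thresholding with lambda = 3.56:
prox(-0.4815) = sign(-0.4815)*max(|-0.4815| - 3.56, 0) = 0.0
prox(7.3069) = sign(7.3069)*max(|7.3069| - 3.56, 0) = 3.7469
prox(x) = [0.0, 3.7469]
||prox(x)||_1 = 0.0 + 3.7469 = 3.7469


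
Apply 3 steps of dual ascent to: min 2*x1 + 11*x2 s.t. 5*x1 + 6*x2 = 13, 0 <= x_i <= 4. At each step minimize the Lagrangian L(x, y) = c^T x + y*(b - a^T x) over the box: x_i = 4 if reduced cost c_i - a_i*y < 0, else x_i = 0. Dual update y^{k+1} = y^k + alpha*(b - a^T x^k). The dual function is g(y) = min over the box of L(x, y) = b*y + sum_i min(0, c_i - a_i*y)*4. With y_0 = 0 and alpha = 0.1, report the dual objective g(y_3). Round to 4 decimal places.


Dual ascent for LP: min 2*x1 + 11*x2, 5*x1 + 6*x2 = 13, 0 <= x_i <= 4
Step 1: y^k = 0.0, reduced costs: (2.0, 11.0)
  x^k = (0.0, 0.0), subgradient = b - a^T x = 13.0
  y^{k+1} = 0.0 + 0.1*13.0 = 1.3
Step 2: y^k = 1.3, reduced costs: (-4.5, 3.2)
  x^k = (4.0, 0.0), subgradient = b - a^T x = -7.0
  y^{k+1} = 1.3 + 0.1*-7.0 = 0.6
Step 3: y^k = 0.6, reduced costs: (-1.0, 7.4)
  x^k = (4.0, 0.0), subgradient = b - a^T x = -7.0
  y^{k+1} = 0.6 + 0.1*-7.0 = -0.1
Dual objective at y_3 = -0.1: reduced costs (2.5, 11.6), box minimizer x = (0.0, 0.0)
g(y_3) = b*y + (c1 - a1*y)*x1 + (c2 - a2*y)*x2 = 13*(-0.1) + 2.5*0.0 + 11.6*0.0 = -1.3 + 0.0 + 0.0 = -1.3


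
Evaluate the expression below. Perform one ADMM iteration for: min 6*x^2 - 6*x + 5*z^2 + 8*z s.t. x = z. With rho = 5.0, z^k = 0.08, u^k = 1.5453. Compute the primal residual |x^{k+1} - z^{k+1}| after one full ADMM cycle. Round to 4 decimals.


ADMM iteration with rho = 5.0, z^k = 0.08, u^k = 1.5453
Step 1: x-update.
Minimize 6*x^2 - 6*x + (5.0/2)*(x - 0.08 + 1.5453)^2
FOC: (2*6 + 5.0)*x = 6 + 5.0*(0.08 - 1.5453)
x^{k+1} = -0.078
Step 2: z-update.
Minimize 5*z^2 + 8*z + (5.0/2)*(-0.078 - z + 1.5453)^2
FOC: (2*5 + 5.0)*z = -8 + 5.0*(-0.078 + 1.5453)
z^{k+1} = -0.0442
Step 3: u-update.
u^{k+1} = 1.5453 - 0.078 + 0.0442 = 1.5115
Step 4: Primal residual = |-0.078 + 0.0442| = 0.0338


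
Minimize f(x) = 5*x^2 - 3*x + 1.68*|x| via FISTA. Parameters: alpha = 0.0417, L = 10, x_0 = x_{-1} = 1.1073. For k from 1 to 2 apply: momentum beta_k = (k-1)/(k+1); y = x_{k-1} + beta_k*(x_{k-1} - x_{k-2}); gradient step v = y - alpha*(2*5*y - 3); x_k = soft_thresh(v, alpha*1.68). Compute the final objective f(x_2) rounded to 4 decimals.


FISTA on f(x) = 5*x^2 - 3*x + 1.68*|x|
L = 10, alpha = 0.0417
Iteration 1: beta = 0.0, y = 1.1073 + 0.0*(1.1073 - 1.1073) = 1.1073
  grad(y) = 8.073, v = y - alpha*grad = 0.7707
  prox(v) = soft_thresh(0.7707, 0.0701) = 0.7006
Iteration 2: beta = 0.3333, y = 0.7006 + 0.3333*(0.7006 - 1.1073) = 0.565
  grad(y) = 2.6503, v = y - alpha*grad = 0.4545
  prox(v) = soft_thresh(0.4545, 0.0701) = 0.3845
f(x_2) = 5*0.3845^2 - 3*0.3845 + 1.68*|0.3845| = 0.2316


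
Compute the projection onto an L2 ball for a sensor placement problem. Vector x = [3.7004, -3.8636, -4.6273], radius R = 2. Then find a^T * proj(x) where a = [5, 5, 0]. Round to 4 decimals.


Step 1: Compute ||x|| (intermediates to 6 decimals).
||x|| = sqrt(3.7004^2 + (-3.8636)^2 + (-4.6273)^2) = 7.073349
Step 2: Project.
Since ||x|| > R, scale = R/||x|| = 2/7.073349 = 0.282751, proj(x) = scale * x
proj(x) = [1.046292, -1.092437, -1.308374]
Step 3: Dot product.
a^T * proj(x) = 5*1.046292 + 5*(-1.092437) + 0*(-1.308374) = -0.2307


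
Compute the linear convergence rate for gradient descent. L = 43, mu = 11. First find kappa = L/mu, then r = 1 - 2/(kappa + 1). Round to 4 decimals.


Step 1: Compute the condition number.
kappa = L/mu = 43/11 = 3.9091
Step 2: Compute the convergence rate.
r = 1 - 2/(kappa + 1) = 1 - 2*mu/(L + mu) = (L - mu)/(L + mu) = 32/54 = 0.5926


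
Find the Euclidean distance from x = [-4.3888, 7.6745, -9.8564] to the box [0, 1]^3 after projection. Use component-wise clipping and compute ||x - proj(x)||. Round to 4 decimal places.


Project each component onto [0, 1].
clip(-4.3888) = 0.0, clip(7.6745) = 1.0, clip(-9.8564) = 0.0
Projection = [0.0, 1.0, 0.0]
Squared diffs: [19.2616, 44.549, 97.1486]
Distance = sqrt(160.9592) = 12.687


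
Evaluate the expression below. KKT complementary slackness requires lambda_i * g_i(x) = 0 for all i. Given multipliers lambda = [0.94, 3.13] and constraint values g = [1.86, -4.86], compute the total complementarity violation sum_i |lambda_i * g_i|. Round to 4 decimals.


KKT complementary slackness check:
lambda_1 * g_1 = 0.94 * 1.86 = 1.7484
lambda_2 * g_2 = 3.13 * -4.86 = -15.2118
Total violation = 1.7484 + 15.2118 = 16.9602


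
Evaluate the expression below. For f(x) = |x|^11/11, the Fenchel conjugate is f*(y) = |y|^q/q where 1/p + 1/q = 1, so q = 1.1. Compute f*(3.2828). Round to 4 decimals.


The conjugate exponent q satisfies 1/p + 1/q = 1.
p = 11, so q = 11/(11 - 1) = 1.1
|y|^q = 3.2828^1.1 = 3.6972
f*(3.2828) = 3.6972 / 1.1 = 3.3611


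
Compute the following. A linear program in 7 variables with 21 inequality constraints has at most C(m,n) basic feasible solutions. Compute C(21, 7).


Each vertex corresponds to some choice of n active constraints out of m, so the number of vertices is at most C(m, n) = m! / (n!(m-n)!).
m = 21, n = 7
Numerator: 21 * 20 * 19 * 18 * 17 * 16 * 15
Denominator: 7! = 5040
C(21, 7) = 116280


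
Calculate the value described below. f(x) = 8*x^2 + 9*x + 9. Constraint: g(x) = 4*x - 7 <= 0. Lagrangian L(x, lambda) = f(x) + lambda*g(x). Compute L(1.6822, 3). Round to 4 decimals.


Step 1: Evaluate f(x).
f(1.6822) = 8*1.6822^2 + 9*1.6822 + 9 = 46.7782
Step 2: Evaluate g(x).
g(1.6822) = 4*1.6822 - 7 = -0.2712
Step 3: Compute Lagrangian.
L = 46.7782 + 3*-0.2712 = 45.9646


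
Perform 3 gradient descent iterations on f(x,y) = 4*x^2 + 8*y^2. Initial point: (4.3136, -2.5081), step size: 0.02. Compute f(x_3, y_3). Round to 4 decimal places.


Gradient descent on f(x,y) = 4*x^2 + 8*y^2.
Starting point: (4.3136, -2.5081), alpha = 0.02
Step 1: grad_x = 2*4*4.3136 = 34.5088, grad_y = 2*8*-2.5081 = -40.1296
  x_1 = 4.3136 - 0.02*34.5088 = 3.6234
  y_1 = -2.5081 - 0.02*-40.1296 = -1.7055
Step 2: grad_x = 2*4*3.6234 = 28.9874, grad_y = 2*8*-1.7055 = -27.2881
  x_2 = 3.6234 - 0.02*28.9874 = 3.0437
  y_2 = -1.7055 - 0.02*-27.2881 = -1.1597
Step 3: grad_x = 2*4*3.0437 = 24.3494, grad_y = 2*8*-1.1597 = -18.5559
  x_3 = 3.0437 - 0.02*24.3494 = 2.5567
  y_3 = -1.1597 - 0.02*-18.5559 = -0.7886
f(2.5567, -0.7886) = 4*2.5567^2 + 8*(-0.7886)^2 = 31.1221


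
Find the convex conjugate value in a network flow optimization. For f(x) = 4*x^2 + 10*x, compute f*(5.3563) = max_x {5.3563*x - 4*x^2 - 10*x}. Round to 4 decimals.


f*(y) = sup_x {y*x - a*x^2 - b*x} = sup_x {(y-b)*x - a*x^2}
FOC: (y - b) - 2a*x = 0 => x* = (y - b)/(2a)
x* = (5.3563 - 10)/(2*4) = -0.5805
f*(5.3563) = (y-b)^2/(4a) = (5.3563 - 10)^2/(4*4)
= 21.5639/16 = 1.3477


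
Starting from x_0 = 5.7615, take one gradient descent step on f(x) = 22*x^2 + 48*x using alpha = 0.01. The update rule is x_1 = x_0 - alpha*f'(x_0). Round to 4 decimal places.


We compute the gradient at x_0 and apply the update.
f'(x) = 44*x + 48
f'(5.7615) = 44*5.7615 + 48 = 301.506
x_1 = 5.7615 - 0.01*301.506 = 2.7464


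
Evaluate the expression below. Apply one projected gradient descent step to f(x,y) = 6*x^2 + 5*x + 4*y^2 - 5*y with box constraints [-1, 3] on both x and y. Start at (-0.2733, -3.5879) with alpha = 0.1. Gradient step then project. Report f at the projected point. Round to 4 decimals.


Step 1: Compute gradient at (-0.2733, -3.5879).
grad_x = 2*6*-0.2733 + 5 = 1.7204
grad_y = 2*4*-3.5879 - 5 = -33.7032
Step 2: Gradient step.
x_raw = -0.2733 - 0.1*1.7204 = -0.4453
y_raw = -3.5879 - 0.1*-33.7032 = -0.2176
Step 3: Project onto [-1, 3].
x_proj = clip(-0.4453) = -0.4453
y_proj = clip(-0.2176) = -0.2176
Step 4: Evaluate f.
f(-0.4453, -0.2176) = 0.2405


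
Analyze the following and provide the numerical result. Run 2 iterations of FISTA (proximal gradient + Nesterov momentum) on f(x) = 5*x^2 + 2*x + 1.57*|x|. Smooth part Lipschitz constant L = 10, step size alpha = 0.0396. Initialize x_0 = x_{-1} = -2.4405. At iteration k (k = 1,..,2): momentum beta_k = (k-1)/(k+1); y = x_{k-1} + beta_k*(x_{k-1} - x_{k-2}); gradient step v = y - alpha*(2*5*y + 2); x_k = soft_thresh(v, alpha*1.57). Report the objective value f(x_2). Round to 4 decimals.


FISTA on f(x) = 5*x^2 + 2*x + 1.57*|x|
L = 10, alpha = 0.0396
Iteration 1: beta = 0.0, y = -2.4405 + 0.0*(-2.4405 + 2.4405) = -2.4405
  grad(y) = -22.405, v = y - alpha*grad = -1.5533
  prox(v) = soft_thresh(-1.5533, 0.0622) = -1.4911
Iteration 2: beta = 0.3333, y = -1.4911 + 0.3333*(-1.4911 + 2.4405) = -1.1746
  grad(y) = -9.7462, v = y - alpha*grad = -0.7887
  prox(v) = soft_thresh(-0.7887, 0.0622) = -0.7265
f(x_2) = 5*(-0.7265)^2 + 2*(-0.7265) + 1.57*|-0.7265| = 2.3266


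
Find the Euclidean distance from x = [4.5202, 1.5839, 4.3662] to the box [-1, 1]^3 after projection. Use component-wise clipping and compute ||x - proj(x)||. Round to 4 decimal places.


Project each component onto [-1, 1].
clip(4.5202) = 1.0, clip(1.5839) = 1.0, clip(4.3662) = 1.0
Projection = [1.0, 1.0, 1.0]
Squared diffs: [12.3918, 0.3409, 11.3313]
Distance = sqrt(24.064) = 4.9055


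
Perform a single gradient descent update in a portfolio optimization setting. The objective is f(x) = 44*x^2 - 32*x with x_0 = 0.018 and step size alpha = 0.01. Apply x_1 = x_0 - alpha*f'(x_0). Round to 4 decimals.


We compute the gradient at x_0 and apply the update.
f'(x) = 88*x - 32
f'(0.018) = 88*0.018 - 32 = -30.416
x_1 = 0.018 - 0.01*-30.416 = 0.3222


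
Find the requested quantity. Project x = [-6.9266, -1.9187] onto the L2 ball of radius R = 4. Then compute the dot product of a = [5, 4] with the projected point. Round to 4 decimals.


Step 1: Compute ||x|| (intermediates to 6 decimals).
||x|| = sqrt((-6.9266)^2 + (-1.9187)^2) = 7.187433
Step 2: Project.
Since ||x|| > R, scale = R/||x|| = 4/7.187433 = 0.556527, proj(x) = scale * x
proj(x) = [-3.85484, -1.067808]
Step 3: Dot product.
a^T * proj(x) = 5*(-3.85484) + 4*(-1.067808) = -23.5454


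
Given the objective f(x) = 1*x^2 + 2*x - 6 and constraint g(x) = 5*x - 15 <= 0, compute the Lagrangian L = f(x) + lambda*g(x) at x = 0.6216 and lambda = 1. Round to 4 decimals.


Step 1: Evaluate f(x).
f(0.6216) = 1*0.6216^2 + 2*0.6216 - 6 = -4.3704
Step 2: Evaluate g(x).
g(0.6216) = 5*0.6216 - 15 = -11.892
Step 3: Compute Lagrangian.
L = -4.3704 + 1*-11.892 = -16.2624


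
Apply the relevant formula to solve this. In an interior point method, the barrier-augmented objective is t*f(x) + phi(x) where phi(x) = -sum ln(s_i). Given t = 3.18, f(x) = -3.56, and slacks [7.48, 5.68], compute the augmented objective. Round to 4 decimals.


Step 1: Compute log-barrier.
ln values: [2.0122, 1.737]
phi = -(2.0122 + 1.737) = -3.7492
Step 2: Compute augmented objective.
t*f(x) = 3.18*-3.56 = -11.3208
Total = -11.3208 - 3.7492 = -15.07


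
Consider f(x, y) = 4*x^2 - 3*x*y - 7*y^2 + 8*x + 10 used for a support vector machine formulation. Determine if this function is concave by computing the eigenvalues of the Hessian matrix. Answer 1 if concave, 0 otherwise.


The Hessian of f(x,y) = 4*x^2 - 3*x*y - 7*y^2 + 8*x + 10 is:
H = [[8, -3], [-3, -14]]
Trace = 8 - 14 = -6
Determinant = 8*-14 - (-3)^2 = -121
Discriminant = (-6)^2 - 4*-121 = 520.0
Eigenvalues: lambda_1 = -14.4018, lambda_2 = 8.4018
The function is not concave.

0


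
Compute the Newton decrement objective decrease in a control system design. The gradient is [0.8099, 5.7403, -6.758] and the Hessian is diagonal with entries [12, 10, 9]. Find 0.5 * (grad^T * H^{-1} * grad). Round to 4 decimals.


Step 1: H is diagonal, so H^(-1) * g = [0.0675, 0.574, -0.7509].
Step 2: g^T H^(-1) g = sum_i g_i^2 / H_ii
  = (0.8099)^2/12 + (5.7403)^2/10 + (-6.758)^2/9
  = 0.0547 + 3.2951 + 5.0745 = 8.4243
Step 3: Objective decrease = 0.5 * g^T H^(-1) g = 4.2121


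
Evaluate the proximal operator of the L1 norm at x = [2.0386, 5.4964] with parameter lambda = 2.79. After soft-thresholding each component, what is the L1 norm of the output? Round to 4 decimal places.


Soft-thresholding with lambda = 2.79:
prox(2.0386) = sign(2.0386)*max(|2.0386| - 2.79, 0) = 0.0
prox(5.4964) = sign(5.4964)*max(|5.4964| - 2.79, 0) = 2.7064
prox(x) = [0.0, 2.7064]
||prox(x)||_1 = 0.0 + 2.7064 = 2.7064


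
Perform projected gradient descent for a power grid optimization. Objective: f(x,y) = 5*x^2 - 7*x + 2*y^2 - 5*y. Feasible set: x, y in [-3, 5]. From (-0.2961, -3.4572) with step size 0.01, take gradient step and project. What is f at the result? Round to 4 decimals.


Step 1: Compute gradient at (-0.2961, -3.4572).
grad_x = 2*5*-0.2961 - 7 = -9.961
grad_y = 2*2*-3.4572 - 5 = -18.8288
Step 2: Gradient step.
x_raw = -0.2961 - 0.01*-9.961 = -0.1965
y_raw = -3.4572 - 0.01*-18.8288 = -3.2689
Step 3: Project onto [-3, 5].
x_proj = clip(-0.1965) = -0.1965
y_proj = clip(-3.2689) = -3.0
Step 4: Evaluate f.
f(-0.1965, -3.0) = 34.5685


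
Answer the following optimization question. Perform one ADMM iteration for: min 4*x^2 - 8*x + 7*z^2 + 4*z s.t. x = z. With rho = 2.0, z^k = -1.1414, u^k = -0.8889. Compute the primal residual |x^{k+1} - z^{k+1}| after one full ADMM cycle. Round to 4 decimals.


ADMM iteration with rho = 2.0, z^k = -1.1414, u^k = -0.8889
Step 1: x-update.
Minimize 4*x^2 - 8*x + (2.0/2)*(x + 1.1414 - 0.8889)^2
FOC: (2*4 + 2.0)*x = 8 + 2.0*(-1.1414 + 0.8889)
x^{k+1} = 0.7495
Step 2: z-update.
Minimize 7*z^2 + 4*z + (2.0/2)*(0.7495 - z - 0.8889)^2
FOC: (2*7 + 2.0)*z = -4 + 2.0*(0.7495 - 0.8889)
z^{k+1} = -0.2674
Step 3: u-update.
u^{k+1} = -0.8889 + 0.7495 + 0.2674 = 0.128
Step 4: Primal residual = |0.7495 + 0.2674| = 1.0169


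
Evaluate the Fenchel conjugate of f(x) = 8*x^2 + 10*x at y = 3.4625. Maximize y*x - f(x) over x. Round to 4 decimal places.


f*(y) = sup_x {y*x - a*x^2 - b*x} = sup_x {(y-b)*x - a*x^2}
FOC: (y - b) - 2a*x = 0 => x* = (y - b)/(2a)
x* = (3.4625 - 10)/(2*8) = -0.4086
f*(3.4625) = (y-b)^2/(4a) = (3.4625 - 10)^2/(4*8)
= 42.7389/32 = 1.3356


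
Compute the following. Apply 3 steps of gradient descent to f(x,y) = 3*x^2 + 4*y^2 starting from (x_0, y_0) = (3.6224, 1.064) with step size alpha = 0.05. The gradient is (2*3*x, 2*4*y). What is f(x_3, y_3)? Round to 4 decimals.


Gradient descent on f(x,y) = 3*x^2 + 4*y^2.
Starting point: (3.6224, 1.064), alpha = 0.05
Step 1: grad_x = 2*3*3.6224 = 21.7344, grad_y = 2*4*1.064 = 8.512
  x_1 = 3.6224 - 0.05*21.7344 = 2.5357
  y_1 = 1.064 - 0.05*8.512 = 0.6384
Step 2: grad_x = 2*3*2.5357 = 15.2141, grad_y = 2*4*0.6384 = 5.1072
  x_2 = 2.5357 - 0.05*15.2141 = 1.775
  y_2 = 0.6384 - 0.05*5.1072 = 0.383
Step 3: grad_x = 2*3*1.775 = 10.6499, grad_y = 2*4*0.383 = 3.0643
  x_3 = 1.775 - 0.05*10.6499 = 1.2425
  y_3 = 0.383 - 0.05*3.0643 = 0.2298
f(1.2425, 0.2298) = 3*1.2425^2 + 4*0.2298^2 = 4.8426


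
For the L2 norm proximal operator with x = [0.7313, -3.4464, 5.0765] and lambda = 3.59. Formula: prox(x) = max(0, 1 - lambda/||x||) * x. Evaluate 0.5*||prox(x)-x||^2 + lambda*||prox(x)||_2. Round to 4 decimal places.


Step 1: Compute ||x||.
||x|| = 6.1793
Step 2: Compute scaling factor.
scale = max(0, 1 - 3.59/6.1793) = 0.419
Step 3: prox(x) = [0.3064, -1.4441, 2.1272]
||prox(x)|| = 2.5893
Step 4: Proximal objective.
0.5*||prox-x||^2 = 6.4441
lambda*||prox|| = 9.2956
Total = 15.7395


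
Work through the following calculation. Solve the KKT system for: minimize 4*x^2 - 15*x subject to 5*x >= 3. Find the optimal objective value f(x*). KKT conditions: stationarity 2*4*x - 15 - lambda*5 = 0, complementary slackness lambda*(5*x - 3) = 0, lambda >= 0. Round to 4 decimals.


Step 1: Try lambda = 0 (constraint inactive).
Stationarity: 2*4*x - 15 = 0
x* = 15/(2*4) = 1.875
Check constraint: 5*1.875 = 9.375 >= 3 -- satisfied.
Step 2: Compute optimal value.
f(x*) = 4*1.875^2 - 15*1.875 = -14.0625


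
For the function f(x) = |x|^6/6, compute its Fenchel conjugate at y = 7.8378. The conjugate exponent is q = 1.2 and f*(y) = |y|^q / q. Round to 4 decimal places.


The conjugate exponent q satisfies 1/p + 1/q = 1.
p = 6, so q = 6/(6 - 1) = 1.2
|y|^q = 7.8378^1.2 = 11.8313
f*(7.8378) = 11.8313 / 1.2 = 9.8594


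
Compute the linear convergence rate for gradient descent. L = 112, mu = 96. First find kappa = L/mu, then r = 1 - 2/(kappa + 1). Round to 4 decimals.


Step 1: Compute the condition number.
kappa = L/mu = 112/96 = 1.1667
Step 2: Compute the convergence rate.
r = 1 - 2/(kappa + 1) = 1 - 2*mu/(L + mu) = (L - mu)/(L + mu) = 16/208 = 0.0769


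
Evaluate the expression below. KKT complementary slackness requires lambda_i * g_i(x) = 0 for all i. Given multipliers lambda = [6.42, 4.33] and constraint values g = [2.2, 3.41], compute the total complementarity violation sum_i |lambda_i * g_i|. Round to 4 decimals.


KKT complementary slackness check:
lambda_1 * g_1 = 6.42 * 2.2 = 14.124
lambda_2 * g_2 = 4.33 * 3.41 = 14.7653
Total violation = 14.124 + 14.7653 = 28.8893


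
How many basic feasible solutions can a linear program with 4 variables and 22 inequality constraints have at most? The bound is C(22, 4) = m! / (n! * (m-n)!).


Each vertex corresponds to some choice of n active constraints out of m, so the number of vertices is at most C(m, n) = m! / (n!(m-n)!).
m = 22, n = 4
Numerator: 22 * 21 * 20 * 19
Denominator: 4! = 24
C(22, 4) = 7315


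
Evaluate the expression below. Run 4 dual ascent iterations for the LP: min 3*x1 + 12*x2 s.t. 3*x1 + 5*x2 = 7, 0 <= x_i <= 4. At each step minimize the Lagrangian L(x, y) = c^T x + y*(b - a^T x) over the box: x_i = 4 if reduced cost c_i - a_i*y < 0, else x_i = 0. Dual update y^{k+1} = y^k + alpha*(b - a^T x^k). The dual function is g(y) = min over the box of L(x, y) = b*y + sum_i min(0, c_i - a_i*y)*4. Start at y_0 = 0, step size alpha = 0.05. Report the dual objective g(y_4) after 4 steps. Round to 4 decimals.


Dual ascent for LP: min 3*x1 + 12*x2, 3*x1 + 5*x2 = 7, 0 <= x_i <= 4
Step 1: y^k = 0.0, reduced costs: (3.0, 12.0)
  x^k = (0.0, 0.0), subgradient = b - a^T x = 7.0
  y^{k+1} = 0.0 + 0.05*7.0 = 0.35
Step 2: y^k = 0.35, reduced costs: (1.95, 10.25)
  x^k = (0.0, 0.0), subgradient = b - a^T x = 7.0
  y^{k+1} = 0.35 + 0.05*7.0 = 0.7
Step 3: y^k = 0.7, reduced costs: (0.9, 8.5)
  x^k = (0.0, 0.0), subgradient = b - a^T x = 7.0
  y^{k+1} = 0.7 + 0.05*7.0 = 1.05
Step 4: y^k = 1.05, reduced costs: (-0.15, 6.75)
  x^k = (4.0, 0.0), subgradient = b - a^T x = -5.0
  y^{k+1} = 1.05 + 0.05*-5.0 = 0.8
Dual objective at y_4 = 0.8: reduced costs (0.6, 8.0), box minimizer x = (0.0, 0.0)
g(y_4) = b*y + (c1 - a1*y)*x1 + (c2 - a2*y)*x2 = 7*0.8 + 0.6*0.0 + 8.0*0.0 = 5.6 + 0.0 + 0.0 = 5.6


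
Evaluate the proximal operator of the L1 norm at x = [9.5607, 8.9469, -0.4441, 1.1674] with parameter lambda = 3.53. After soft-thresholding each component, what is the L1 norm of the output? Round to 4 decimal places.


Soft-thresholding with lambda = 3.53:
prox(9.5607) = sign(9.5607)*max(|9.5607| - 3.53, 0) = 6.0307
prox(8.9469) = sign(8.9469)*max(|8.9469| - 3.53, 0) = 5.4169
prox(-0.4441) = sign(-0.4441)*max(|-0.4441| - 3.53, 0) = 0.0
prox(1.1674) = sign(1.1674)*max(|1.1674| - 3.53, 0) = 0.0
prox(x) = [6.0307, 5.4169, 0.0, 0.0]
||prox(x)||_1 = 6.0307 + 5.4169 + 0.0 + 0.0 = 11.4476


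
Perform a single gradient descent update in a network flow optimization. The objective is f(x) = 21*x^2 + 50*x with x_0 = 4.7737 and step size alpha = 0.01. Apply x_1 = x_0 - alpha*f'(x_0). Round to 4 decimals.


We compute the gradient at x_0 and apply the update.
f'(x) = 42*x + 50
f'(4.7737) = 42*4.7737 + 50 = 250.4954
x_1 = 4.7737 - 0.01*250.4954 = 2.2687


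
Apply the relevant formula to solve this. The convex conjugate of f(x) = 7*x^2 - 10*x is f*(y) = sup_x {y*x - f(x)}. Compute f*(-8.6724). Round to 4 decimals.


f*(y) = sup_x {y*x - a*x^2 - b*x} = sup_x {(y-b)*x - a*x^2}
FOC: (y - b) - 2a*x = 0 => x* = (y - b)/(2a)
x* = (-8.6724 + 10)/(2*7) = 0.0948
f*(-8.6724) = (y-b)^2/(4a) = (-8.6724 + 10)^2/(4*7)
= 1.7625/28 = 0.0629


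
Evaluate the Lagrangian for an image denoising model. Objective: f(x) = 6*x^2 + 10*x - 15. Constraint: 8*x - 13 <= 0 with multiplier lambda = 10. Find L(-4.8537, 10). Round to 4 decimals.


Step 1: Evaluate f(x).
f(-4.8537) = 6*(-4.8537)^2 + 10*(-4.8537) - 15 = 77.8134
Step 2: Evaluate g(x).
g(-4.8537) = 8*-4.8537 - 13 = -51.8296
Step 3: Compute Lagrangian.
L = 77.8134 + 10*-51.8296 = -440.4826


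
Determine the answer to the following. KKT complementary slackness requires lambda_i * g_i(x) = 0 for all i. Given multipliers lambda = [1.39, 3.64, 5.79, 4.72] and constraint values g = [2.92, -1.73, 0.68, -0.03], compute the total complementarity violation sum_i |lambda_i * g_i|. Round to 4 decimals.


KKT complementary slackness check:
lambda_1 * g_1 = 1.39 * 2.92 = 4.0588
lambda_2 * g_2 = 3.64 * -1.73 = -6.2972
lambda_3 * g_3 = 5.79 * 0.68 = 3.9372
lambda_4 * g_4 = 4.72 * -0.03 = -0.1416
Total violation = 4.0588 + 6.2972 + 3.9372 + 0.1416 = 14.4348


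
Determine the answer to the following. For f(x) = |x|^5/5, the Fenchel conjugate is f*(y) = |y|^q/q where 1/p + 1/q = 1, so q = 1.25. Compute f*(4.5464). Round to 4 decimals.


The conjugate exponent q satisfies 1/p + 1/q = 1.
p = 5, so q = 5/(5 - 1) = 1.25
|y|^q = 4.5464^1.25 = 6.6387
f*(4.5464) = 6.6387 / 1.25 = 5.311


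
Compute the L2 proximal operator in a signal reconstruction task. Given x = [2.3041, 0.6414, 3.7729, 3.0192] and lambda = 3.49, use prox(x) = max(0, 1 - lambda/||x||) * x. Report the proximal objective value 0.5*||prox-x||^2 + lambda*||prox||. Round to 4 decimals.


Step 1: Compute ||x||.
||x|| = 5.3917
Step 2: Compute scaling factor.
scale = max(0, 1 - 3.49/5.3917) = 0.3527
Step 3: prox(x) = [0.8127, 0.2262, 1.3307, 1.0649]
||prox(x)|| = 1.9017
Step 4: Proximal objective.
0.5*||prox-x||^2 = 6.0901
lambda*||prox|| = 6.6369
Total = 12.727


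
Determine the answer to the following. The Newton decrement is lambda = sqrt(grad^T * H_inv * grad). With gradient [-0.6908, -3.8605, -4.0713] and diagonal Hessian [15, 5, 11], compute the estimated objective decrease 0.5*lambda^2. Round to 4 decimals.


Step 1: H is diagonal, so H^(-1) * g = [-0.0461, -0.7721, -0.3701].
Step 2: g^T H^(-1) g = sum_i g_i^2 / H_ii
  = (-0.6908)^2/15 + (-3.8605)^2/5 + (-4.0713)^2/11
  = 0.0318 + 2.9807 + 1.5069 = 4.5194
Step 3: Objective decrease = 0.5 * g^T H^(-1) g = 2.2597


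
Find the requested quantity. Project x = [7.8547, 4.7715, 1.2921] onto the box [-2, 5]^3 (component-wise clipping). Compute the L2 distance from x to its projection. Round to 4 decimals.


Project each component onto [-2, 5].
clip(7.8547) = 5.0, clip(4.7715) = 4.7715, clip(1.2921) = 1.2921
Projection = [5.0, 4.7715, 1.2921]
Squared diffs: [8.1493, 0.0, 0.0]
Distance = sqrt(8.1493) = 2.8547


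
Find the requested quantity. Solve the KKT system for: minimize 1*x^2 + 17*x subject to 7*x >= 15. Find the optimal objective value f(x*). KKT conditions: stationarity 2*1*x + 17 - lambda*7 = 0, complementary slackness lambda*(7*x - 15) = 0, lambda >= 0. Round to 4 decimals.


Step 1: Try lambda = 0 (constraint inactive).
x_unc = -17/(2*1) = -8.5
Check: 7*-8.5 = -59.5 < 15 -- violated!
Step 2: Constraint must be active: 7*x = 15
x* = 15/7 = 2.1429 (rounded; the exact value 15/7 is used below)
lambda = (2*1*(15/7) + 17)/7 = 3.0408
Step 3: Compute optimal value.
f(x*) = 1*(15/7)^2 + 17*(15/7) = 41.0204


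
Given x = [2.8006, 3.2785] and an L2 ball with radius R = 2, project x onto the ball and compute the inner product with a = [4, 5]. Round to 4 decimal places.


Step 1: Compute ||x|| (intermediates to 6 decimals).
||x|| = sqrt(2.8006^2 + 3.2785^2) = 4.311835
Step 2: Project.
Since ||x|| > R, scale = R/||x|| = 2/4.311835 = 0.46384, proj(x) = scale * x
proj(x) = [1.29903, 1.520699]
Step 3: Dot product.
a^T * proj(x) = 4*1.29903 + 5*1.520699 = 12.7996


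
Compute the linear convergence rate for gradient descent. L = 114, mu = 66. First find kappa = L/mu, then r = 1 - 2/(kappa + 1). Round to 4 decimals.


Step 1: Compute the condition number.
kappa = L/mu = 114/66 = 1.7273
Step 2: Compute the convergence rate.
r = 1 - 2/(kappa + 1) = 1 - 2*mu/(L + mu) = (L - mu)/(L + mu) = 48/180 = 0.2667


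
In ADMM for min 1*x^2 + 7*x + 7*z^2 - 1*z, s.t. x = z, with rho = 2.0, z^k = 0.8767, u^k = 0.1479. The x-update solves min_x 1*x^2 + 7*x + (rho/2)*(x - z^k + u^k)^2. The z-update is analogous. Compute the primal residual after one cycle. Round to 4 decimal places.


ADMM iteration with rho = 2.0, z^k = 0.8767, u^k = 0.1479
Step 1: x-update.
Minimize 1*x^2 + 7*x + (2.0/2)*(x - 0.8767 + 0.1479)^2
FOC: (2*1 + 2.0)*x = -7 + 2.0*(0.8767 - 0.1479)
x^{k+1} = -1.3856
Step 2: z-update.
Minimize 7*z^2 - 1*z + (2.0/2)*(-1.3856 - z + 0.1479)^2
FOC: (2*7 + 2.0)*z = 1 + 2.0*(-1.3856 + 0.1479)
z^{k+1} = -0.0922
Step 3: u-update.
u^{k+1} = 0.1479 - 1.3856 + 0.0922 = -1.1455
Step 4: Primal residual = |-1.3856 + 0.0922| = 1.2934


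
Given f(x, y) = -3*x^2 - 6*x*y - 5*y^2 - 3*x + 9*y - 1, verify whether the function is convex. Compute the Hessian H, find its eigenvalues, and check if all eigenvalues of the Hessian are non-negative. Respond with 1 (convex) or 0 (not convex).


The Hessian of f(x,y) = -3*x^2 - 6*x*y - 5*y^2 - 3*x + 9*y - 1 is:
H = [[-6, -6], [-6, -10]]
Trace = -6 - 10 = -16
Determinant = -6*-10 - (-6)^2 = 24
Discriminant = (-16)^2 - 4*24 = 160.0
Eigenvalues: lambda_1 = -14.3246, lambda_2 = -1.6754
The function is not convex.

0


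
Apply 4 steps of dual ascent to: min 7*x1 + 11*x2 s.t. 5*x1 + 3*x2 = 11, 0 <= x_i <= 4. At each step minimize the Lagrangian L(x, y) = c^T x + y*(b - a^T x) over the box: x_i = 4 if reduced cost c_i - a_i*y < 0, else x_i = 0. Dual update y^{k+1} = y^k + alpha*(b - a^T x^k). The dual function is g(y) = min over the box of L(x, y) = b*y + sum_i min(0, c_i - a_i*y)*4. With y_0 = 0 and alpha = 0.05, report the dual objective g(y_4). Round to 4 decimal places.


Dual ascent for LP: min 7*x1 + 11*x2, 5*x1 + 3*x2 = 11, 0 <= x_i <= 4
Step 1: y^k = 0.0, reduced costs: (7.0, 11.0)
  x^k = (0.0, 0.0), subgradient = b - a^T x = 11.0
  y^{k+1} = 0.0 + 0.05*11.0 = 0.55
Step 2: y^k = 0.55, reduced costs: (4.25, 9.35)
  x^k = (0.0, 0.0), subgradient = b - a^T x = 11.0
  y^{k+1} = 0.55 + 0.05*11.0 = 1.1
Step 3: y^k = 1.1, reduced costs: (1.5, 7.7)
  x^k = (0.0, 0.0), subgradient = b - a^T x = 11.0
  y^{k+1} = 1.1 + 0.05*11.0 = 1.65
Step 4: y^k = 1.65, reduced costs: (-1.25, 6.05)
  x^k = (4.0, 0.0), subgradient = b - a^T x = -9.0
  y^{k+1} = 1.65 + 0.05*-9.0 = 1.2
Dual objective at y_4 = 1.2: reduced costs (1.0, 7.4), box minimizer x = (0.0, 0.0)
g(y_4) = b*y + (c1 - a1*y)*x1 + (c2 - a2*y)*x2 = 11*1.2 + 1.0*0.0 + 7.4*0.0 = 13.2 + 0.0 + 0.0 = 13.2


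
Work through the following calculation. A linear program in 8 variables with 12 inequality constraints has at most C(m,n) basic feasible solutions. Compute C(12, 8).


Each vertex corresponds to some choice of n active constraints out of m, so the number of vertices is at most C(m, n) = m! / (n!(m-n)!).
m = 12, n = 8
Numerator: 12 * 11 * 10 * 9 * 8 * 7 * 6 * 5
Denominator: 8! = 40320
C(12, 8) = 495


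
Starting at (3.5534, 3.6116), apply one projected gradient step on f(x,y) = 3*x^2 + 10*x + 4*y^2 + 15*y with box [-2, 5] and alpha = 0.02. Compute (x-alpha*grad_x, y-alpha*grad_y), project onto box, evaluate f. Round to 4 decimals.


Step 1: Compute gradient at (3.5534, 3.6116).
grad_x = 2*3*3.5534 + 10 = 31.3204
grad_y = 2*4*3.6116 + 15 = 43.8928
Step 2: Gradient step.
x_raw = 3.5534 - 0.02*31.3204 = 2.927
y_raw = 3.6116 - 0.02*43.8928 = 2.7337
Step 3: Project onto [-2, 5].
x_proj = clip(2.927) = 2.927
y_proj = clip(2.7337) = 2.7337
Step 4: Evaluate f.
f(2.927, 2.7337) = 125.8714


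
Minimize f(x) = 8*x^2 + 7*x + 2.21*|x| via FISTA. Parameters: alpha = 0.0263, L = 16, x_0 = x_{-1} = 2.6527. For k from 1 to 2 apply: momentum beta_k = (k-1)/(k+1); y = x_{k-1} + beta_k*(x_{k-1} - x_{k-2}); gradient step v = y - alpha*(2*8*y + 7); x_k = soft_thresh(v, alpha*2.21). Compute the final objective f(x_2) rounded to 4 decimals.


FISTA on f(x) = 8*x^2 + 7*x + 2.21*|x|
L = 16, alpha = 0.0263
Iteration 1: beta = 0.0, y = 2.6527 + 0.0*(2.6527 - 2.6527) = 2.6527
  grad(y) = 49.4432, v = y - alpha*grad = 1.3523
  prox(v) = soft_thresh(1.3523, 0.0581) = 1.2942
Iteration 2: beta = 0.3333, y = 1.2942 + 0.3333*(1.2942 - 2.6527) = 0.8414
  grad(y) = 20.4623, v = y - alpha*grad = 0.3032
  prox(v) = soft_thresh(0.3032, 0.0581) = 0.2451
f(x_2) = 8*0.2451^2 + 7*0.2451 + 2.21*|0.2451| = 2.7381


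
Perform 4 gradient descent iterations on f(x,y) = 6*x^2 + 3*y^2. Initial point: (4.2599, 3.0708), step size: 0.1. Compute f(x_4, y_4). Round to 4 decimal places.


Gradient descent on f(x,y) = 6*x^2 + 3*y^2.
Starting point: (4.2599, 3.0708), alpha = 0.1
Step 1: grad_x = 2*6*4.2599 = 51.1188, grad_y = 2*3*3.0708 = 18.4248
  x_1 = 4.2599 - 0.1*51.1188 = -0.852
  y_1 = 3.0708 - 0.1*18.4248 = 1.2283
Step 2: grad_x = 2*6*-0.852 = -10.2238, grad_y = 2*3*1.2283 = 7.3699
  x_2 = -0.852 - 0.1*-10.2238 = 0.1704
  y_2 = 1.2283 - 0.1*7.3699 = 0.4913
Step 3: grad_x = 2*6*0.1704 = 2.0448, grad_y = 2*3*0.4913 = 2.948
  x_3 = 0.1704 - 0.1*2.0448 = -0.0341
  y_3 = 0.4913 - 0.1*2.948 = 0.1965
Step 4: grad_x = 2*6*-0.0341 = -0.409, grad_y = 2*3*0.1965 = 1.1792
  x_4 = -0.0341 - 0.1*-0.409 = 0.0068
  y_4 = 0.1965 - 0.1*1.1792 = 0.0786
f(0.0068, 0.0786) = 6*0.0068^2 + 3*0.0786^2 = 0.0188


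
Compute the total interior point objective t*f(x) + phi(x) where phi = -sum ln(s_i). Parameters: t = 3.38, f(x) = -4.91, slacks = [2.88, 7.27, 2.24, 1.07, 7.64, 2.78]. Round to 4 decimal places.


Step 1: Compute log-barrier.
ln values: [1.0578, 1.9838, 0.8065, 0.0677, 2.0334, 1.0225]
phi = -(1.0578 + 1.9838 + 0.8065 + 0.0677 + 2.0334 + 1.0225) = -6.9715
Step 2: Compute augmented objective.
t*f(x) = 3.38*-4.91 = -16.5958
Total = -16.5958 - 6.9715 = -23.5673


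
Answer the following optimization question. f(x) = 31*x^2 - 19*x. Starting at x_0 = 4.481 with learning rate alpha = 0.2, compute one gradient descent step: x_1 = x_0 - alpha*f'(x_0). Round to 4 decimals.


We compute the gradient at x_0 and apply the update.
f'(x) = 62*x - 19
f'(4.481) = 62*4.481 - 19 = 258.822
x_1 = 4.481 - 0.2*258.822 = -47.2834


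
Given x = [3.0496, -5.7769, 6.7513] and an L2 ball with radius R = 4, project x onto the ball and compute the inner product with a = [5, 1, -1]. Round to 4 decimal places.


Step 1: Compute ||x|| (intermediates to 6 decimals).
||x|| = sqrt(3.0496^2 + (-5.7769)^2 + 6.7513^2) = 9.39429
Step 2: Project.
Since ||x|| > R, scale = R/||x|| = 4/9.39429 = 0.425791, proj(x) = scale * x
proj(x) = [1.298492, -2.459752, 2.874643]
Step 3: Dot product.
a^T * proj(x) = 5*1.298492 + 1*(-2.459752) - 1*2.874643 = 1.1581
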